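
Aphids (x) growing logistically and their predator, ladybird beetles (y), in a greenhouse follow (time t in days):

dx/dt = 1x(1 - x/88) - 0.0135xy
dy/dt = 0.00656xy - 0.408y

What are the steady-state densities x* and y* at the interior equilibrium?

x* ≈ 62.2, y* ≈ 21.7

From dy/dt = 0 with y > 0: 0.00656x* = 0.408, so x* = 62.2.
Substitute into dx/dt = 0: 1(1 - 62.2/88) = 0.0135y*.
The bracket is 0.293, giving y* = 0.293/0.0135 = 21.7.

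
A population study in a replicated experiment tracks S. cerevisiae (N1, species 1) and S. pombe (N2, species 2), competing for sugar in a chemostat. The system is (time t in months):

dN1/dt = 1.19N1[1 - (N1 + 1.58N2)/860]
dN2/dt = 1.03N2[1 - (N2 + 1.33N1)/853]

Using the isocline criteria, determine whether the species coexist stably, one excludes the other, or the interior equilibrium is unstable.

unstable coexistence (outcome depends on initial conditions)

Compare the nullcline intercepts: K1/α12 = 860/1.58 = 544 < K2 = 853; K2/α21 = 853/1.33 = 641 < K1 = 860.
Since both are reversed, neither can invade when rare; the interior point is a saddle.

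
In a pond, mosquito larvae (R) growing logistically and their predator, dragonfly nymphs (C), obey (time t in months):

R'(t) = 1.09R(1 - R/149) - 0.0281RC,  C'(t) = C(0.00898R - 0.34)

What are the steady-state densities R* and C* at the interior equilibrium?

R* ≈ 37.9, C* ≈ 28.9

From dC/dt = 0 with C > 0: 0.00898R* = 0.34, so R* = 37.9.
Substitute into dR/dt = 0: 1.09(1 - 37.9/149) = 0.0281C*.
The bracket is 0.746, giving C* = 0.813/0.0281 = 28.9.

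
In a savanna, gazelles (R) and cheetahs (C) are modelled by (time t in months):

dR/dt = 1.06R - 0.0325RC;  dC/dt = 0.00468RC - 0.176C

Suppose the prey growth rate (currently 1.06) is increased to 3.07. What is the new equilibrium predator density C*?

At the interior fixed point, setting dR/dt = 0 with R > 0 fixes C* = (prey growth rate)/(RC coefficient) — independent of the other coefficients.
With the change, C* = 3.07/0.0325 = 94.5; it rises from 32.6.

C* ≈ 94.5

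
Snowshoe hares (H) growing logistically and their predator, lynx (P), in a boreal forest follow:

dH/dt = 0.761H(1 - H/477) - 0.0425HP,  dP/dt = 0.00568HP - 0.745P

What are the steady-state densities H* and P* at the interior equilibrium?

From dP/dt = 0 with P > 0: 0.00568H* = 0.745, so H* = 131.
Substitute into dH/dt = 0: 0.761(1 - 131/477) = 0.0425P*.
The bracket is 0.725, giving P* = 0.552/0.0425 = 13.

H* ≈ 131, P* ≈ 13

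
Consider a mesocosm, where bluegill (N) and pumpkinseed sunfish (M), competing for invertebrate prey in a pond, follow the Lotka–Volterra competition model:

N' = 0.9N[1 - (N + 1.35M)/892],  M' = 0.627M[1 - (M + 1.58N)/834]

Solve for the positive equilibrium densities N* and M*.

Setting both brackets to zero gives the nullclines N + 1.35M = 892 and 1.58N + M = 834.
Substituting M = 834 - 1.58N into the first: N(1 - 1.35·1.58) = 892 - 1.35·834.
So N* = -234/-1.13 = 206, and then M* = 834 - 1.58·206 = 508.

N* ≈ 206, M* ≈ 508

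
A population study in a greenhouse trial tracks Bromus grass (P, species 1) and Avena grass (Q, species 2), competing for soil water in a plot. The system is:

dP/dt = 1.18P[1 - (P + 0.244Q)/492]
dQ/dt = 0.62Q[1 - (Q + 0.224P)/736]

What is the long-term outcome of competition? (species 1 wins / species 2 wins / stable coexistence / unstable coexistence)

stable coexistence

Compare the nullcline intercepts: K1/α12 = 492/0.244 = 2020 > K2 = 736; K2/α21 = 736/0.224 = 3290 > K1 = 492.
Since both inequalities hold, each species can invade when rare, so the interior equilibrium is stable.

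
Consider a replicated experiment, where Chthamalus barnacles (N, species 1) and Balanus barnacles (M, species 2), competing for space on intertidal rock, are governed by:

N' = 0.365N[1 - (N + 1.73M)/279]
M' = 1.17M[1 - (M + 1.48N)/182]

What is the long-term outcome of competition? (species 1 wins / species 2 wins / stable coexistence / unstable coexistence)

unstable coexistence (outcome depends on initial conditions)

Compare the nullcline intercepts: K1/α12 = 279/1.73 = 161 < K2 = 182; K2/α21 = 182/1.48 = 123 < K1 = 279.
Since both are reversed, neither can invade when rare; the interior point is a saddle.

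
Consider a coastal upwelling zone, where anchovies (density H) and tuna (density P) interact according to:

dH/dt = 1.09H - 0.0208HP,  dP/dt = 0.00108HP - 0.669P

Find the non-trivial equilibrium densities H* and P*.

Set dP/dt = 0 with P > 0: 0.00108H - 0.669 = 0, so H* = 0.669/0.00108 = 619.
Set dH/dt = 0 with H > 0: 1.09 - 0.0208P = 0, so P* = 1.09/0.0208 = 52.4.

H* ≈ 619, P* ≈ 52.4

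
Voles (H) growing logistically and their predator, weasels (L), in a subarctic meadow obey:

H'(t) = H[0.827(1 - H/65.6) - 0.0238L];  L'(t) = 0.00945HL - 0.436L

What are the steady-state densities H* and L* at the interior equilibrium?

H* ≈ 46.1, L* ≈ 10.3

From dL/dt = 0 with L > 0: 0.00945H* = 0.436, so H* = 46.1.
Substitute into dH/dt = 0: 0.827(1 - 46.1/65.6) = 0.0238L*.
The bracket is 0.297, giving L* = 0.245/0.0238 = 10.3.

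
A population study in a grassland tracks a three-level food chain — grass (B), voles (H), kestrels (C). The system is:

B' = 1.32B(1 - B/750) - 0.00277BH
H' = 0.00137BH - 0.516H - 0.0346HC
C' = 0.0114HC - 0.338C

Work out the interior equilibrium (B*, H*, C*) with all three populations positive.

From dC/dt = 0: 0.0114H* = 0.338, so H* = 29.6.
From dB/dt = 0: 1.32(1 - B*/750) = 0.00277·29.6, giving B* = 750·(1 - 0.0622) = 703.
From dH/dt = 0: 0.00137·703 - 0.516 = 0.0346C*, so C* = 0.448/0.0346 = 12.9.

B* ≈ 703, H* ≈ 29.6, C* ≈ 12.9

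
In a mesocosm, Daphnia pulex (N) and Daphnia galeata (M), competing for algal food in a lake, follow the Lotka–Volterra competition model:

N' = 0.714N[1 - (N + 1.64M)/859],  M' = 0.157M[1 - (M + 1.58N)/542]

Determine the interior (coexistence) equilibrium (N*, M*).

Setting both brackets to zero gives the nullclines N + 1.64M = 859 and 1.58N + M = 542.
Substituting M = 542 - 1.58N into the first: N(1 - 1.64·1.58) = 859 - 1.64·542.
So N* = -29.9/-1.59 = 18.8, and then M* = 542 - 1.58·18.8 = 512.

N* ≈ 18.8, M* ≈ 512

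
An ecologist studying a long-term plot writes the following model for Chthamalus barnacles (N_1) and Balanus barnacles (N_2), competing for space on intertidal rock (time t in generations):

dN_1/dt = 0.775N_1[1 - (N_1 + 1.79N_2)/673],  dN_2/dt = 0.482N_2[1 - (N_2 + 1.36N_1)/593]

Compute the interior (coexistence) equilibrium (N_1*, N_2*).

N_1* ≈ 271, N_2* ≈ 225

Setting both brackets to zero gives the nullclines N_1 + 1.79N_2 = 673 and 1.36N_1 + N_2 = 593.
Substituting N_2 = 593 - 1.36N_1 into the first: N_1(1 - 1.79·1.36) = 673 - 1.79·593.
So N_1* = -388/-1.43 = 271, and then N_2* = 593 - 1.36·271 = 225.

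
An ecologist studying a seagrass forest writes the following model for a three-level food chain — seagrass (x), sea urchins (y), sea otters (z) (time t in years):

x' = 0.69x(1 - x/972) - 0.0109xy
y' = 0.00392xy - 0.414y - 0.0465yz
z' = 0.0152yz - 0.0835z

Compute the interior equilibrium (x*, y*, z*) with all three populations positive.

From dz/dt = 0: 0.0152y* = 0.0835, so y* = 5.49.
From dx/dt = 0: 0.69(1 - x*/972) = 0.0109·5.49, giving x* = 972·(1 - 0.0868) = 888.
From dy/dt = 0: 0.00392·888 - 0.414 = 0.0465z*, so z* = 3.07/0.0465 = 65.9.

x* ≈ 888, y* ≈ 5.49, z* ≈ 65.9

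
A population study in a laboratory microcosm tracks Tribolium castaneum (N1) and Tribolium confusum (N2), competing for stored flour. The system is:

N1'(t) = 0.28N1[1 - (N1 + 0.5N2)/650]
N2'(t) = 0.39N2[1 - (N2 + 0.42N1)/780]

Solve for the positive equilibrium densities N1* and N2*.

Setting both brackets to zero gives the nullclines N1 + 0.5N2 = 650 and 0.42N1 + N2 = 780.
Substituting N2 = 780 - 0.42N1 into the first: N1(1 - 0.5·0.42) = 650 - 0.5·780.
So N1* = 260/0.79 = 329, and then N2* = 780 - 0.42·329 = 642.

N1* ≈ 329, N2* ≈ 642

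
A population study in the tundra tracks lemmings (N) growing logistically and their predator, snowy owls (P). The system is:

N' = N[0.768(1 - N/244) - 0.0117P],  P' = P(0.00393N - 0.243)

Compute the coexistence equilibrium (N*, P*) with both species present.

N* ≈ 61.8, P* ≈ 49

From dP/dt = 0 with P > 0: 0.00393N* = 0.243, so N* = 61.8.
Substitute into dN/dt = 0: 0.768(1 - 61.8/244) = 0.0117P*.
The bracket is 0.747, giving P* = 0.573/0.0117 = 49.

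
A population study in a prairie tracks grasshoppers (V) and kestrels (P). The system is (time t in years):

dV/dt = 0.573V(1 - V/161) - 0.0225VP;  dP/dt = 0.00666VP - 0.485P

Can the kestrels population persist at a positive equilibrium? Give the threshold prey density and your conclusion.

The predator equation gives dP/dt > 0 only when V > 0.485/0.00666 = 72.8.
Without the predator, V → K = 161. Since 161 > 72.8, the predator can invade and persist.

Threshold V = 72.8; K > 72.8, so yes, the predator persists.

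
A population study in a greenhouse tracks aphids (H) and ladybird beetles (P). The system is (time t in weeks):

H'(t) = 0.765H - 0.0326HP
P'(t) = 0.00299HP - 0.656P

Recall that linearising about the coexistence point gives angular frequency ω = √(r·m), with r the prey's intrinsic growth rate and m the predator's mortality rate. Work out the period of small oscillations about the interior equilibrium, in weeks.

T ≈ 8.87 weeks

Here r = 0.765 and m = 0.656, so r·m = 0.502.
ω = √0.502 = 0.708 per week, hence T = 2π/ω ≈ 8.87 weeks.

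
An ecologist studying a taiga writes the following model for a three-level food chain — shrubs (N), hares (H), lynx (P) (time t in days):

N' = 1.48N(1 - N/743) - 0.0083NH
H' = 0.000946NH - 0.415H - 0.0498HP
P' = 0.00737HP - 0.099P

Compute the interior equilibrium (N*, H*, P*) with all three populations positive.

N* ≈ 687, H* ≈ 13.4, P* ≈ 4.72

From dP/dt = 0: 0.00737H* = 0.099, so H* = 13.4.
From dN/dt = 0: 1.48(1 - N*/743) = 0.0083·13.4, giving N* = 743·(1 - 0.0753) = 687.
From dH/dt = 0: 0.000946·687 - 0.415 = 0.0498P*, so P* = 0.235/0.0498 = 4.72.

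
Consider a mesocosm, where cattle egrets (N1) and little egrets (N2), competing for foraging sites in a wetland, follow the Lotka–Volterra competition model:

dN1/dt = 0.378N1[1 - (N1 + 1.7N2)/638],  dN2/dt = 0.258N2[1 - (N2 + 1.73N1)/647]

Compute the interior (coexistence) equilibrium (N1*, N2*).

N1* ≈ 238, N2* ≈ 235

Setting both brackets to zero gives the nullclines N1 + 1.7N2 = 638 and 1.73N1 + N2 = 647.
Substituting N2 = 647 - 1.73N1 into the first: N1(1 - 1.7·1.73) = 638 - 1.7·647.
So N1* = -462/-1.94 = 238, and then N2* = 647 - 1.73·238 = 235.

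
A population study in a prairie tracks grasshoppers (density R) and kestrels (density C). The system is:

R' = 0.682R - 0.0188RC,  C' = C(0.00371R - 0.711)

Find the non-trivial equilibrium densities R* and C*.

R* ≈ 192, C* ≈ 36.3

Set dC/dt = 0 with C > 0: 0.00371R - 0.711 = 0, so R* = 0.711/0.00371 = 192.
Set dR/dt = 0 with R > 0: 0.682 - 0.0188C = 0, so C* = 0.682/0.0188 = 36.3.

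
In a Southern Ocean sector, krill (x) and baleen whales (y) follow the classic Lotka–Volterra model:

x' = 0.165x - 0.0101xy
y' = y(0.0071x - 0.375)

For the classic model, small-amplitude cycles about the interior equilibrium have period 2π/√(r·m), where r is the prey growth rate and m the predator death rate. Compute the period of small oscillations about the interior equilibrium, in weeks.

T ≈ 25.3 weeks

Here r = 0.165 and m = 0.375, so r·m = 0.0619.
ω = √0.0619 = 0.249 per week, hence T = 2π/ω ≈ 25.3 weeks.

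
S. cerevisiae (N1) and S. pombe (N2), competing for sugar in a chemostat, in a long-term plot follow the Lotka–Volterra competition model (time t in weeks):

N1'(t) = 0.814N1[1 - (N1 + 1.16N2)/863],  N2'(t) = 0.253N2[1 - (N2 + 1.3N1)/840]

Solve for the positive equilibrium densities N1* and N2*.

Setting both brackets to zero gives the nullclines N1 + 1.16N2 = 863 and 1.3N1 + N2 = 840.
Substituting N2 = 840 - 1.3N1 into the first: N1(1 - 1.16·1.3) = 863 - 1.16·840.
So N1* = -111/-0.508 = 219, and then N2* = 840 - 1.3·219 = 555.

N1* ≈ 219, N2* ≈ 555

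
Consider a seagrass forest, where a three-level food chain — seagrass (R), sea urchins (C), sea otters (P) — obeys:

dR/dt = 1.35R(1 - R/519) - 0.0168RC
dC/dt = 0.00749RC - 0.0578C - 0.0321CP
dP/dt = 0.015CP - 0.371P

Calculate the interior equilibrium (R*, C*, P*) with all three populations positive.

From dP/dt = 0: 0.015C* = 0.371, so C* = 24.7.
From dR/dt = 0: 1.35(1 - R*/519) = 0.0168·24.7, giving R* = 519·(1 - 0.308) = 359.
From dC/dt = 0: 0.00749·359 - 0.0578 = 0.0321P*, so P* = 2.63/0.0321 = 82.

R* ≈ 359, C* ≈ 24.7, P* ≈ 82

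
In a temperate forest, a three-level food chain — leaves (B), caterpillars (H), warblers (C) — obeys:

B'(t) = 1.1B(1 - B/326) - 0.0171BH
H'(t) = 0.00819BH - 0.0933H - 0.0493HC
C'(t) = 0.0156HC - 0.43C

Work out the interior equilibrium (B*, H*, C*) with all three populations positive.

B* ≈ 186, H* ≈ 27.6, C* ≈ 29.1

From dC/dt = 0: 0.0156H* = 0.43, so H* = 27.6.
From dB/dt = 0: 1.1(1 - B*/326) = 0.0171·27.6, giving B* = 326·(1 - 0.428) = 186.
From dH/dt = 0: 0.00819·186 - 0.0933 = 0.0493C*, so C* = 1.43/0.0493 = 29.1.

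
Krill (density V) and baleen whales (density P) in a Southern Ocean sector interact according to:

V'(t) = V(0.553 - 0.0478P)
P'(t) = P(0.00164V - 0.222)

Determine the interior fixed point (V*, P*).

Set dP/dt = 0 with P > 0: 0.00164V - 0.222 = 0, so V* = 0.222/0.00164 = 135.
Set dV/dt = 0 with V > 0: 0.553 - 0.0478P = 0, so P* = 0.553/0.0478 = 11.6.

V* ≈ 135, P* ≈ 11.6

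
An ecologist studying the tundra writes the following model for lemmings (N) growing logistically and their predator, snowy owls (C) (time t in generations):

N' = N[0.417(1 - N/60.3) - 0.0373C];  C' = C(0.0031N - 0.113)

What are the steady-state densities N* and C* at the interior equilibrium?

N* ≈ 36.5, C* ≈ 4.42

From dC/dt = 0 with C > 0: 0.0031N* = 0.113, so N* = 36.5.
Substitute into dN/dt = 0: 0.417(1 - 36.5/60.3) = 0.0373C*.
The bracket is 0.395, giving C* = 0.165/0.0373 = 4.42.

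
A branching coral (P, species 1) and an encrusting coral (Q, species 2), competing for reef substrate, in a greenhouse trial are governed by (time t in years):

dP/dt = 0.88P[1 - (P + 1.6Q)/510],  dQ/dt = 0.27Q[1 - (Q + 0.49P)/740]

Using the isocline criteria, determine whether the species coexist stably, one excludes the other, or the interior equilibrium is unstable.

species 2 excludes species 1

Compare the nullcline intercepts: K1/α12 = 510/1.6 = 319 < K2 = 740; K2/α21 = 740/0.49 = 1510 > K1 = 510.
Since the inequalities point opposite ways, species 2 can invade but species 1 cannot.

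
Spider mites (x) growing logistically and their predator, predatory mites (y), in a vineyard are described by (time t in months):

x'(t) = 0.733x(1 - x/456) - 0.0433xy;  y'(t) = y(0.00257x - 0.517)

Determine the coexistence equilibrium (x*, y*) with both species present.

x* ≈ 201, y* ≈ 9.46

From dy/dt = 0 with y > 0: 0.00257x* = 0.517, so x* = 201.
Substitute into dx/dt = 0: 0.733(1 - 201/456) = 0.0433y*.
The bracket is 0.559, giving y* = 0.41/0.0433 = 9.46.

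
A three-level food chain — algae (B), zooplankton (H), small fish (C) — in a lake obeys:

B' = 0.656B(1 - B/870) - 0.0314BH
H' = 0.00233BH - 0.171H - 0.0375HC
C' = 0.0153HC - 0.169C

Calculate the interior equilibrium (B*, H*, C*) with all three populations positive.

From dC/dt = 0: 0.0153H* = 0.169, so H* = 11.
From dB/dt = 0: 0.656(1 - B*/870) = 0.0314·11, giving B* = 870·(1 - 0.529) = 410.
From dH/dt = 0: 0.00233·410 - 0.171 = 0.0375C*, so C* = 0.784/0.0375 = 20.9.

B* ≈ 410, H* ≈ 11, C* ≈ 20.9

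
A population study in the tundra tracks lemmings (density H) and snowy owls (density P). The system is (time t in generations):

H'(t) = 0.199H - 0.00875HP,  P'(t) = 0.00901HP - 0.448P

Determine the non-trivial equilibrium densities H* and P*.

H* ≈ 49.7, P* ≈ 22.7

Set dP/dt = 0 with P > 0: 0.00901H - 0.448 = 0, so H* = 0.448/0.00901 = 49.7.
Set dH/dt = 0 with H > 0: 0.199 - 0.00875P = 0, so P* = 0.199/0.00875 = 22.7.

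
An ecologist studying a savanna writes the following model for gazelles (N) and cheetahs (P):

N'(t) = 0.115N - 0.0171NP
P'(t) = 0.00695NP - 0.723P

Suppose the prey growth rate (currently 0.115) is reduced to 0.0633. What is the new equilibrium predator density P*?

At the interior fixed point, setting dN/dt = 0 with N > 0 fixes P* = (prey growth rate)/(NP coefficient) — independent of the other coefficients.
With the change, P* = 0.0633/0.0171 = 3.7; it falls from 6.73.

P* ≈ 3.7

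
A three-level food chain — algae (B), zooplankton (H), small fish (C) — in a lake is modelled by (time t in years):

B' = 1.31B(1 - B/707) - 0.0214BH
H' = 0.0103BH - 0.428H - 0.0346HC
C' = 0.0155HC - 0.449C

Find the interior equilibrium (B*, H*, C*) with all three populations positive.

From dC/dt = 0: 0.0155H* = 0.449, so H* = 29.
From dB/dt = 0: 1.31(1 - B*/707) = 0.0214·29, giving B* = 707·(1 - 0.473) = 372.
From dH/dt = 0: 0.0103·372 - 0.428 = 0.0346C*, so C* = 3.41/0.0346 = 98.5.

B* ≈ 372, H* ≈ 29, C* ≈ 98.5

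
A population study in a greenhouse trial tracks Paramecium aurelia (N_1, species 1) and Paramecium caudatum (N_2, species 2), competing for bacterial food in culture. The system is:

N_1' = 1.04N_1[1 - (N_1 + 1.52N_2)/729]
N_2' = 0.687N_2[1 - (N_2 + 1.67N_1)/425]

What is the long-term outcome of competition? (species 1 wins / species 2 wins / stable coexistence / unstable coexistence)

Compare the nullcline intercepts: K1/α12 = 729/1.52 = 480 > K2 = 425; K2/α21 = 425/1.67 = 254 < K1 = 729.
Since the inequalities point opposite ways, species 1 can invade but species 2 cannot.

species 1 excludes species 2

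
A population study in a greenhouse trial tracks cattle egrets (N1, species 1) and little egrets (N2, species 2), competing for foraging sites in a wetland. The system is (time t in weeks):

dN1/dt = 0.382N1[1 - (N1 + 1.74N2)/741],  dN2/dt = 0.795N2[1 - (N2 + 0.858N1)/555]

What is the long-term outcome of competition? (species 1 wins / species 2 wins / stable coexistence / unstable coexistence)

unstable coexistence (outcome depends on initial conditions)

Compare the nullcline intercepts: K1/α12 = 741/1.74 = 426 < K2 = 555; K2/α21 = 555/0.858 = 647 < K1 = 741.
Since both are reversed, neither can invade when rare; the interior point is a saddle.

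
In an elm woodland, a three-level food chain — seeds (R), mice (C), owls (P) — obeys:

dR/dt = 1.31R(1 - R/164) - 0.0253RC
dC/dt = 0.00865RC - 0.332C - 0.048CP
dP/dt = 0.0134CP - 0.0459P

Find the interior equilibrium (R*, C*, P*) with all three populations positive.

R* ≈ 153, C* ≈ 3.43, P* ≈ 20.7

From dP/dt = 0: 0.0134C* = 0.0459, so C* = 3.43.
From dR/dt = 0: 1.31(1 - R*/164) = 0.0253·3.43, giving R* = 164·(1 - 0.0662) = 153.
From dC/dt = 0: 0.00865·153 - 0.332 = 0.048P*, so P* = 0.993/0.048 = 20.7.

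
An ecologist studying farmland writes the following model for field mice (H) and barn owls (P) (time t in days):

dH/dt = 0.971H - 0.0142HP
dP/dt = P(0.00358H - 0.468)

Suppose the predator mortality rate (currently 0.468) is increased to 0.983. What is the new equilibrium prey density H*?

At the interior fixed point, setting dP/dt = 0 with P > 0 fixes H* = (predator death rate)/(HP coefficient) — independent of the other coefficients.
With the change, H* = 0.983/0.00358 = 275; it rises from 131.

H* ≈ 275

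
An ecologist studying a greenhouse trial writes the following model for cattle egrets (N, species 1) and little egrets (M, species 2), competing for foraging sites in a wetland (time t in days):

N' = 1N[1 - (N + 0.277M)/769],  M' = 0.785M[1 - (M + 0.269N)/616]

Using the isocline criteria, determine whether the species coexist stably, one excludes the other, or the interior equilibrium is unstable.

stable coexistence

Compare the nullcline intercepts: K1/α12 = 769/0.277 = 2780 > K2 = 616; K2/α21 = 616/0.269 = 2290 > K1 = 769.
Since both inequalities hold, each species can invade when rare, so the interior equilibrium is stable.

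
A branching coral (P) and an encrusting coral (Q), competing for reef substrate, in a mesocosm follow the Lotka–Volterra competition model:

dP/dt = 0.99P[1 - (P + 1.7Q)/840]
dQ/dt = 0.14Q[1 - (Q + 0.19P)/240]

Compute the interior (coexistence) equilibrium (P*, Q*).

P* ≈ 638, Q* ≈ 119

Setting both brackets to zero gives the nullclines P + 1.7Q = 840 and 0.19P + Q = 240.
Substituting Q = 240 - 0.19P into the first: P(1 - 1.7·0.19) = 840 - 1.7·240.
So P* = 432/0.677 = 638, and then Q* = 240 - 0.19·638 = 119.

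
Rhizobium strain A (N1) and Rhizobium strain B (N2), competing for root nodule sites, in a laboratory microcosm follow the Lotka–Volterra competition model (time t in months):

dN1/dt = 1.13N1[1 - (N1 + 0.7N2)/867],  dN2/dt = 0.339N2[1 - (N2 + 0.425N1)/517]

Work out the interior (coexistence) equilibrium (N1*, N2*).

Setting both brackets to zero gives the nullclines N1 + 0.7N2 = 867 and 0.425N1 + N2 = 517.
Substituting N2 = 517 - 0.425N1 into the first: N1(1 - 0.7·0.425) = 867 - 0.7·517.
So N1* = 505/0.703 = 719, and then N2* = 517 - 0.425·719 = 211.

N1* ≈ 719, N2* ≈ 211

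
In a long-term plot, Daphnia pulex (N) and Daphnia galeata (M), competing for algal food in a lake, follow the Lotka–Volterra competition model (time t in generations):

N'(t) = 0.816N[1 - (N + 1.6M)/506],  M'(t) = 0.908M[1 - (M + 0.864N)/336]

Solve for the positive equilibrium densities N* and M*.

N* ≈ 82.6, M* ≈ 265

Setting both brackets to zero gives the nullclines N + 1.6M = 506 and 0.864N + M = 336.
Substituting M = 336 - 0.864N into the first: N(1 - 1.6·0.864) = 506 - 1.6·336.
So N* = -31.6/-0.382 = 82.6, and then M* = 336 - 0.864·82.6 = 265.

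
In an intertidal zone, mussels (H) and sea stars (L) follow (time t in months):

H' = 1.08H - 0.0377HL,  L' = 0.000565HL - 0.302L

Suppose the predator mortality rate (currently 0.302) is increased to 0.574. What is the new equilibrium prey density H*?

H* ≈ 1020

At the interior fixed point, setting dL/dt = 0 with L > 0 fixes H* = (predator death rate)/(HL coefficient) — independent of the other coefficients.
With the change, H* = 0.574/0.000565 = 1020; it rises from 535.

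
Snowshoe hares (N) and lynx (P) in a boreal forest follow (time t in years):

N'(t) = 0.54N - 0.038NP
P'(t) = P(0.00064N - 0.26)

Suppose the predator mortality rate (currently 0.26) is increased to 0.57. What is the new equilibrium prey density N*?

At the interior fixed point, setting dP/dt = 0 with P > 0 fixes N* = (predator death rate)/(NP coefficient) — independent of the other coefficients.
With the change, N* = 0.57/0.00064 = 891; it rises from 406.

N* ≈ 891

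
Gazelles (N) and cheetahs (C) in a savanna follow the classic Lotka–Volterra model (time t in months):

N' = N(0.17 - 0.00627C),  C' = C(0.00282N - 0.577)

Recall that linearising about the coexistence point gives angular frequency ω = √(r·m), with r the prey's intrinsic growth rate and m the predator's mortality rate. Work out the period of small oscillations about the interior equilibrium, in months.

T ≈ 20.1 months

Here r = 0.17 and m = 0.577, so r·m = 0.0981.
ω = √0.0981 = 0.313 per month, hence T = 2π/ω ≈ 20.1 months.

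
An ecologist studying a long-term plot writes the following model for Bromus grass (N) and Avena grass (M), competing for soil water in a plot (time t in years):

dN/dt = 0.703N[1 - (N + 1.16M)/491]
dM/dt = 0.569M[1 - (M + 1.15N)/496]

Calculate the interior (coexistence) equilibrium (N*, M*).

Setting both brackets to zero gives the nullclines N + 1.16M = 491 and 1.15N + M = 496.
Substituting M = 496 - 1.15N into the first: N(1 - 1.16·1.15) = 491 - 1.16·496.
So N* = -84.4/-0.334 = 253, and then M* = 496 - 1.15·253 = 206.

N* ≈ 253, M* ≈ 206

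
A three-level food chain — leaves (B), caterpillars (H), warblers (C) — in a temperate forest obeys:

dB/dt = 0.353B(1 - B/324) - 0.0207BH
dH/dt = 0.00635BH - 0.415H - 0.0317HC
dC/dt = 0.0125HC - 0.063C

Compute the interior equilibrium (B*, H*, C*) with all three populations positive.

B* ≈ 228, H* ≈ 5.04, C* ≈ 32.6

From dC/dt = 0: 0.0125H* = 0.063, so H* = 5.04.
From dB/dt = 0: 0.353(1 - B*/324) = 0.0207·5.04, giving B* = 324·(1 - 0.296) = 228.
From dH/dt = 0: 0.00635·228 - 0.415 = 0.0317C*, so C* = 1.03/0.0317 = 32.6.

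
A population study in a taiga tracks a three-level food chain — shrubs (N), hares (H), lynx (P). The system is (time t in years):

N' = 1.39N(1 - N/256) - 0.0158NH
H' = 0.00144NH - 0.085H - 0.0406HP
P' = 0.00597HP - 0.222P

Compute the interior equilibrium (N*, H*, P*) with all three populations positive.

From dP/dt = 0: 0.00597H* = 0.222, so H* = 37.2.
From dN/dt = 0: 1.39(1 - N*/256) = 0.0158·37.2, giving N* = 256·(1 - 0.423) = 148.
From dH/dt = 0: 0.00144·148 - 0.085 = 0.0406P*, so P* = 0.128/0.0406 = 3.15.

N* ≈ 148, H* ≈ 37.2, P* ≈ 3.15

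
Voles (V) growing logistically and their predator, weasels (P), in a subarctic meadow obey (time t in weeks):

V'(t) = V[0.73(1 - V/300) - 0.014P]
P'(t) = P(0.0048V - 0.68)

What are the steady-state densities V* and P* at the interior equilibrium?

From dP/dt = 0 with P > 0: 0.0048V* = 0.68, so V* = 142.
Substitute into dV/dt = 0: 0.73(1 - 142/300) = 0.014P*.
The bracket is 0.528, giving P* = 0.385/0.014 = 27.5.

V* ≈ 142, P* ≈ 27.5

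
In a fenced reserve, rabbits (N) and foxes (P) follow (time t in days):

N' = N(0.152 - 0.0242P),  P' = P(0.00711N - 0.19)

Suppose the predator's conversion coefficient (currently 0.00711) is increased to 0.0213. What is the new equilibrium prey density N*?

At the interior fixed point, setting dP/dt = 0 with P > 0 fixes N* = (predator death rate)/(NP coefficient) — independent of the other coefficients.
With the change, N* = 0.19/0.0213 = 8.92; it falls from 26.7.

N* ≈ 8.92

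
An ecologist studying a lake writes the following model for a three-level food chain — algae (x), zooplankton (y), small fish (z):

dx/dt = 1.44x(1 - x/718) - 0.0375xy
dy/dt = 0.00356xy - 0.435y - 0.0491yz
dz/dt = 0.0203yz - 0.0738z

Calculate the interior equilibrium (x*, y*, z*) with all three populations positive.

From dz/dt = 0: 0.0203y* = 0.0738, so y* = 3.64.
From dx/dt = 0: 1.44(1 - x*/718) = 0.0375·3.64, giving x* = 718·(1 - 0.0947) = 650.
From dy/dt = 0: 0.00356·650 - 0.435 = 0.0491z*, so z* = 1.88/0.0491 = 38.3.

x* ≈ 650, y* ≈ 3.64, z* ≈ 38.3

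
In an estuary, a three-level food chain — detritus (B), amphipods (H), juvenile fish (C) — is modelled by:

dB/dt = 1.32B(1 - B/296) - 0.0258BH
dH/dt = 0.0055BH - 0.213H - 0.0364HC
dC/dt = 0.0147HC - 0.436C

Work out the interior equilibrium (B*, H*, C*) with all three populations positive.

From dC/dt = 0: 0.0147H* = 0.436, so H* = 29.7.
From dB/dt = 0: 1.32(1 - B*/296) = 0.0258·29.7, giving B* = 296·(1 - 0.58) = 124.
From dH/dt = 0: 0.0055·124 - 0.213 = 0.0364C*, so C* = 0.471/0.0364 = 12.9.

B* ≈ 124, H* ≈ 29.7, C* ≈ 12.9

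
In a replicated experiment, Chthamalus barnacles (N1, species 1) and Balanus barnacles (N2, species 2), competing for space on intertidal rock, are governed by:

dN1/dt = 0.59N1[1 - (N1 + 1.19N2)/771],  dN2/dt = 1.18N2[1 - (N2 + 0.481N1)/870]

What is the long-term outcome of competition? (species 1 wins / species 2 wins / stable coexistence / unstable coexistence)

species 2 excludes species 1

Compare the nullcline intercepts: K1/α12 = 771/1.19 = 648 < K2 = 870; K2/α21 = 870/0.481 = 1810 > K1 = 771.
Since the inequalities point opposite ways, species 2 can invade but species 1 cannot.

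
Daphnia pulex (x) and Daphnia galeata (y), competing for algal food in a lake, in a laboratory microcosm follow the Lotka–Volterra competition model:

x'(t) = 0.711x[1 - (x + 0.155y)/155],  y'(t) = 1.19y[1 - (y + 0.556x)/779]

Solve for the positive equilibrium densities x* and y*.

Setting both brackets to zero gives the nullclines x + 0.155y = 155 and 0.556x + y = 779.
Substituting y = 779 - 0.556x into the first: x(1 - 0.155·0.556) = 155 - 0.155·779.
So x* = 34.3/0.914 = 37.5, and then y* = 779 - 0.556·37.5 = 758.

x* ≈ 37.5, y* ≈ 758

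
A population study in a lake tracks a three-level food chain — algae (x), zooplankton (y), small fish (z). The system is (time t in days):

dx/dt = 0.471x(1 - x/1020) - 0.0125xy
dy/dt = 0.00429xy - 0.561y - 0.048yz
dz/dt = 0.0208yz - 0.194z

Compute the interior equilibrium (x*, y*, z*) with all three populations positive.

x* ≈ 768, y* ≈ 9.33, z* ≈ 56.9

From dz/dt = 0: 0.0208y* = 0.194, so y* = 9.33.
From dx/dt = 0: 0.471(1 - x*/1020) = 0.0125·9.33, giving x* = 1020·(1 - 0.248) = 768.
From dy/dt = 0: 0.00429·768 - 0.561 = 0.048z*, so z* = 2.73/0.048 = 56.9.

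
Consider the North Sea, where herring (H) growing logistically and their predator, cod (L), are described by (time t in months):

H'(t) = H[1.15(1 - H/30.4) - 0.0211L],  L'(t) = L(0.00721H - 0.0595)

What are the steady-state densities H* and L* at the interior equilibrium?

H* ≈ 8.25, L* ≈ 39.7

From dL/dt = 0 with L > 0: 0.00721H* = 0.0595, so H* = 8.25.
Substitute into dH/dt = 0: 1.15(1 - 8.25/30.4) = 0.0211L*.
The bracket is 0.729, giving L* = 0.838/0.0211 = 39.7.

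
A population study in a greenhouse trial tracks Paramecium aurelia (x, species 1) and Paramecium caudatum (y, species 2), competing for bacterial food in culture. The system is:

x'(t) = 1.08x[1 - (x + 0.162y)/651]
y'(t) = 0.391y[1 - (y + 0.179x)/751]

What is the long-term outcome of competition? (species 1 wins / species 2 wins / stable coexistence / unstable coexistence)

Compare the nullcline intercepts: K1/α12 = 651/0.162 = 4020 > K2 = 751; K2/α21 = 751/0.179 = 4200 > K1 = 651.
Since both inequalities hold, each species can invade when rare, so the interior equilibrium is stable.

stable coexistence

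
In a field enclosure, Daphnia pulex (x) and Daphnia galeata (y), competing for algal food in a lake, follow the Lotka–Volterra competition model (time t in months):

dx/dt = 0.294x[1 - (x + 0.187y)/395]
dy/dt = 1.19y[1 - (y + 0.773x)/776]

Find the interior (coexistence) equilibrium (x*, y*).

x* ≈ 292, y* ≈ 550

Setting both brackets to zero gives the nullclines x + 0.187y = 395 and 0.773x + y = 776.
Substituting y = 776 - 0.773x into the first: x(1 - 0.187·0.773) = 395 - 0.187·776.
So x* = 250/0.855 = 292, and then y* = 776 - 0.773·292 = 550.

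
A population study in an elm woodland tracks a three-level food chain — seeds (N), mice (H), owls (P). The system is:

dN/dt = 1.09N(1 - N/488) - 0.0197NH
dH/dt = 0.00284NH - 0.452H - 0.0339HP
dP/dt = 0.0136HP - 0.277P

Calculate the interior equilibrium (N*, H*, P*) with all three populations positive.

From dP/dt = 0: 0.0136H* = 0.277, so H* = 20.4.
From dN/dt = 0: 1.09(1 - N*/488) = 0.0197·20.4, giving N* = 488·(1 - 0.368) = 308.
From dH/dt = 0: 0.00284·308 - 0.452 = 0.0339P*, so P* = 0.424/0.0339 = 12.5.

N* ≈ 308, H* ≈ 20.4, P* ≈ 12.5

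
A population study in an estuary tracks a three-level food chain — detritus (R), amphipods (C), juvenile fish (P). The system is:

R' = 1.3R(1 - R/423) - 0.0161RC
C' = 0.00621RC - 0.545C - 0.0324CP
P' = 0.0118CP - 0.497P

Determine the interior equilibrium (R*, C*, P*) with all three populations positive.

From dP/dt = 0: 0.0118C* = 0.497, so C* = 42.1.
From dR/dt = 0: 1.3(1 - R*/423) = 0.0161·42.1, giving R* = 423·(1 - 0.522) = 202.
From dC/dt = 0: 0.00621·202 - 0.545 = 0.0324P*, so P* = 0.712/0.0324 = 22.

R* ≈ 202, C* ≈ 42.1, P* ≈ 22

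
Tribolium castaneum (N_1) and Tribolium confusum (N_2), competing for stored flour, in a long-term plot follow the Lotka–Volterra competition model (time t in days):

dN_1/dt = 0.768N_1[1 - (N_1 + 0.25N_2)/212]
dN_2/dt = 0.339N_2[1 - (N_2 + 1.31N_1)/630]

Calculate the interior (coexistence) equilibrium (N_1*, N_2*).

Setting both brackets to zero gives the nullclines N_1 + 0.25N_2 = 212 and 1.31N_1 + N_2 = 630.
Substituting N_2 = 630 - 1.31N_1 into the first: N_1(1 - 0.25·1.31) = 212 - 0.25·630.
So N_1* = 54.5/0.672 = 81, and then N_2* = 630 - 1.31·81 = 524.

N_1* ≈ 81, N_2* ≈ 524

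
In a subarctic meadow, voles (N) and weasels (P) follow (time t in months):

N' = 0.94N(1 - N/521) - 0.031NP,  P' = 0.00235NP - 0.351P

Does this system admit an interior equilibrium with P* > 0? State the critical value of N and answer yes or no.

The predator equation gives dP/dt > 0 only when N > 0.351/0.00235 = 149.
Without the predator, N → K = 521. Since 521 > 149, the predator can invade and persist.

Threshold N = 149; K > 149, so yes, the predator persists.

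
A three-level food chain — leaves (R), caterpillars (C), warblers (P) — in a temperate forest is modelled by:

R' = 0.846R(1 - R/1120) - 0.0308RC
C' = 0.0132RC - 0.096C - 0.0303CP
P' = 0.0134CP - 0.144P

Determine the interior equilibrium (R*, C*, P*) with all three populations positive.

From dP/dt = 0: 0.0134C* = 0.144, so C* = 10.7.
From dR/dt = 0: 0.846(1 - R*/1120) = 0.0308·10.7, giving R* = 1120·(1 - 0.391) = 682.
From dC/dt = 0: 0.0132·682 - 0.096 = 0.0303P*, so P* = 8.9/0.0303 = 294.

R* ≈ 682, C* ≈ 10.7, P* ≈ 294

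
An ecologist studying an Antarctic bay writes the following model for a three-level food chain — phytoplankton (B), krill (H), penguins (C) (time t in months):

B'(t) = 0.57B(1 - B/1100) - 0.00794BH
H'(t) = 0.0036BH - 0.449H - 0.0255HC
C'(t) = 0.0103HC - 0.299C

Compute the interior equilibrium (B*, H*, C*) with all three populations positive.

B* ≈ 655, H* ≈ 29, C* ≈ 74.9

From dC/dt = 0: 0.0103H* = 0.299, so H* = 29.
From dB/dt = 0: 0.57(1 - B*/1100) = 0.00794·29, giving B* = 1100·(1 - 0.404) = 655.
From dH/dt = 0: 0.0036·655 - 0.449 = 0.0255C*, so C* = 1.91/0.0255 = 74.9.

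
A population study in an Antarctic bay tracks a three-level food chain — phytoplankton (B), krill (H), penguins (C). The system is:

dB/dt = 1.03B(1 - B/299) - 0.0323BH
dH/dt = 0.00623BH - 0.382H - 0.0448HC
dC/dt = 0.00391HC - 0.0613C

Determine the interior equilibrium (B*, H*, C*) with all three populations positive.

From dC/dt = 0: 0.00391H* = 0.0613, so H* = 15.7.
From dB/dt = 0: 1.03(1 - B*/299) = 0.0323·15.7, giving B* = 299·(1 - 0.492) = 152.
From dH/dt = 0: 0.00623·152 - 0.382 = 0.0448C*, so C* = 0.565/0.0448 = 12.6.

B* ≈ 152, H* ≈ 15.7, C* ≈ 12.6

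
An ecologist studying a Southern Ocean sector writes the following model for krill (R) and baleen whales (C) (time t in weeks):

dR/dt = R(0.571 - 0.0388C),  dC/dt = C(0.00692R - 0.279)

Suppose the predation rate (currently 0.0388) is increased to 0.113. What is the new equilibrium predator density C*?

C* ≈ 5.05

At the interior fixed point, setting dR/dt = 0 with R > 0 fixes C* = (prey growth rate)/(RC coefficient) — independent of the other coefficients.
With the change, C* = 0.571/0.113 = 5.05; it falls from 14.7.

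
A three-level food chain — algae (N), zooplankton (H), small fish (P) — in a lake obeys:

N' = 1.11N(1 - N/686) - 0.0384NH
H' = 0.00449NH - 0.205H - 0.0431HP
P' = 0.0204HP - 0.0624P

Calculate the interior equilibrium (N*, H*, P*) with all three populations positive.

From dP/dt = 0: 0.0204H* = 0.0624, so H* = 3.06.
From dN/dt = 0: 1.11(1 - N*/686) = 0.0384·3.06, giving N* = 686·(1 - 0.106) = 613.
From dH/dt = 0: 0.00449·613 - 0.205 = 0.0431P*, so P* = 2.55/0.0431 = 59.1.

N* ≈ 613, H* ≈ 3.06, P* ≈ 59.1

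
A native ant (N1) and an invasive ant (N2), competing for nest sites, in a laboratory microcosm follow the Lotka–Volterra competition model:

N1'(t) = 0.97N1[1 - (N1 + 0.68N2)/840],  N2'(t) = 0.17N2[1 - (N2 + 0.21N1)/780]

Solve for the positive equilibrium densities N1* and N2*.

Setting both brackets to zero gives the nullclines N1 + 0.68N2 = 840 and 0.21N1 + N2 = 780.
Substituting N2 = 780 - 0.21N1 into the first: N1(1 - 0.68·0.21) = 840 - 0.68·780.
So N1* = 310/0.857 = 361, and then N2* = 780 - 0.21·361 = 704.

N1* ≈ 361, N2* ≈ 704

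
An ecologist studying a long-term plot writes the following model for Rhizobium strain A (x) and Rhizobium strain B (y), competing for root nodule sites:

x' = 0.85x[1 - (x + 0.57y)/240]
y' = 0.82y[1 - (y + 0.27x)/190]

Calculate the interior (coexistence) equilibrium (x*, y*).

Setting both brackets to zero gives the nullclines x + 0.57y = 240 and 0.27x + y = 190.
Substituting y = 190 - 0.27x into the first: x(1 - 0.57·0.27) = 240 - 0.57·190.
So x* = 132/0.846 = 156, and then y* = 190 - 0.27·156 = 148.

x* ≈ 156, y* ≈ 148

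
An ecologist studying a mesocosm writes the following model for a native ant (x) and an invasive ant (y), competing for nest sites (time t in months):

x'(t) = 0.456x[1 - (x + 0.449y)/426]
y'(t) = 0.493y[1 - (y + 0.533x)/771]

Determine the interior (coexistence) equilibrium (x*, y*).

x* ≈ 105, y* ≈ 715

Setting both brackets to zero gives the nullclines x + 0.449y = 426 and 0.533x + y = 771.
Substituting y = 771 - 0.533x into the first: x(1 - 0.449·0.533) = 426 - 0.449·771.
So x* = 79.8/0.761 = 105, and then y* = 771 - 0.533·105 = 715.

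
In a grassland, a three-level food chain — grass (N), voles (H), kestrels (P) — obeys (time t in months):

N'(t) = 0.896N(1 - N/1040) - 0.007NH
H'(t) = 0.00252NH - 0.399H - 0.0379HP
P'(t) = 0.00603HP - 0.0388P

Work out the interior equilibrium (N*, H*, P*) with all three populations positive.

From dP/dt = 0: 0.00603H* = 0.0388, so H* = 6.43.
From dN/dt = 0: 0.896(1 - N*/1040) = 0.007·6.43, giving N* = 1040·(1 - 0.0503) = 988.
From dH/dt = 0: 0.00252·988 - 0.399 = 0.0379P*, so P* = 2.09/0.0379 = 55.1.

N* ≈ 988, H* ≈ 6.43, P* ≈ 55.1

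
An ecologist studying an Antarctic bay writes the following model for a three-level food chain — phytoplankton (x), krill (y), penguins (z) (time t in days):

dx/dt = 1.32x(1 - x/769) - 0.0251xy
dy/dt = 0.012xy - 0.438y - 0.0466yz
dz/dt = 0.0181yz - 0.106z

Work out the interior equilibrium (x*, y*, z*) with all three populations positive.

x* ≈ 683, y* ≈ 5.86, z* ≈ 167

From dz/dt = 0: 0.0181y* = 0.106, so y* = 5.86.
From dx/dt = 0: 1.32(1 - x*/769) = 0.0251·5.86, giving x* = 769·(1 - 0.111) = 683.
From dy/dt = 0: 0.012·683 - 0.438 = 0.0466z*, so z* = 7.76/0.0466 = 167.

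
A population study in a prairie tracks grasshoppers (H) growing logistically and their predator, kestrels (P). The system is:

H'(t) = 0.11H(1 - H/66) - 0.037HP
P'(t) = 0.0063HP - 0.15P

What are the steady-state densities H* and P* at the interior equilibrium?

From dP/dt = 0 with P > 0: 0.0063H* = 0.15, so H* = 23.8.
Substitute into dH/dt = 0: 0.11(1 - 23.8/66) = 0.037P*.
The bracket is 0.639, giving P* = 0.0703/0.037 = 1.9.

H* ≈ 23.8, P* ≈ 1.9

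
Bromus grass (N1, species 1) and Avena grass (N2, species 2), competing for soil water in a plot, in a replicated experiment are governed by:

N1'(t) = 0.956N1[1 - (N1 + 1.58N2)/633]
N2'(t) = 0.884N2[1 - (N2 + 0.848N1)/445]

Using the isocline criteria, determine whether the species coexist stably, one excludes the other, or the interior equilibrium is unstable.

unstable coexistence (outcome depends on initial conditions)

Compare the nullcline intercepts: K1/α12 = 633/1.58 = 401 < K2 = 445; K2/α21 = 445/0.848 = 525 < K1 = 633.
Since both are reversed, neither can invade when rare; the interior point is a saddle.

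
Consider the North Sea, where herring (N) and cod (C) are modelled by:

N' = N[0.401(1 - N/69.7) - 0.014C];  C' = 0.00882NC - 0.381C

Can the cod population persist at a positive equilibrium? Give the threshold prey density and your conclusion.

The predator equation gives dC/dt > 0 only when N > 0.381/0.00882 = 43.2.
Without the predator, N → K = 69.7. Since 69.7 > 43.2, the predator can invade and persist.

Threshold N = 43.2; K > 43.2, so yes, the predator persists.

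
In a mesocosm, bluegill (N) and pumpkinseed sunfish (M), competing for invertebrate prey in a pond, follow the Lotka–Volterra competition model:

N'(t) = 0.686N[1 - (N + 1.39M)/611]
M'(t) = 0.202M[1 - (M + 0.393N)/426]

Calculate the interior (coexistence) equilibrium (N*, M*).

Setting both brackets to zero gives the nullclines N + 1.39M = 611 and 0.393N + M = 426.
Substituting M = 426 - 0.393N into the first: N(1 - 1.39·0.393) = 611 - 1.39·426.
So N* = 18.9/0.454 = 41.6, and then M* = 426 - 0.393·41.6 = 410.

N* ≈ 41.6, M* ≈ 410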